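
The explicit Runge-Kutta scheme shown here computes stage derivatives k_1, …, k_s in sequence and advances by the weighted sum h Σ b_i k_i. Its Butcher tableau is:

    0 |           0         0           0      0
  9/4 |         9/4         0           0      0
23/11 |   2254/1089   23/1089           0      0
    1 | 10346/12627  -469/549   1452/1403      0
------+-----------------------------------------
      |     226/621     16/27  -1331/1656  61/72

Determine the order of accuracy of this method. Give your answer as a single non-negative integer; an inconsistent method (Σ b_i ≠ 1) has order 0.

4

b = (226/621, 16/27, -1331/1656, 61/72)
c = (0, 9/4, 23/11, 1)
Ac = (0, 0, 23/484, 59/244)
Σ b_i: 226/621·1 + 16/27·1 + (-1331/1656)·1 + 61/72·1 = 1 ✓
b·c: 16/27·9/4 + (-1331/1656)·23/11 + 61/72·1 = 1/2 ✓
b·c²: 16/27·81/16 + (-1331/1656)·529/121 + 61/72·1 = 1/3 ✓
b·Ac: (-1331/1656)·23/484 + 61/72·59/244 = 1/6 ✓
b·c³: 16/27·729/64 + (-1331/1656)·12167/1331 + 61/72·1 = 1/4 ✓
b·(c∘Ac): (-1331/1656)·529/5324 + 61/72·59/244 = 1/8 ✓
b·Ac²: (-1331/1656)·207/1936 + 61/72·195/976 = 1/12 ✓
b·A²c: 61/72·3/61 = 1/24 ✓; 4 stages ⇒ order 4.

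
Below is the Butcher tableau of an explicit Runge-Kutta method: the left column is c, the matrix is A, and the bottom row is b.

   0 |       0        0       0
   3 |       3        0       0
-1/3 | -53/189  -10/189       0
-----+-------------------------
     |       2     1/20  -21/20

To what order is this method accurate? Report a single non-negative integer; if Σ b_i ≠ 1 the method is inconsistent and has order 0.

3

b = (2, 1/20, -21/20)
c = (0, 3, -1/3)
Ac = (0, 0, -10/63)
Σ b_i: 2·1 + 1/20·1 + (-21/20)·1 = 1 ✓
b·c: 1/20·3 + (-21/20)·(-1/3) = 1/2 ✓
b·c²: 1/20·9 + (-21/20)·1/9 = 1/3 ✓
b·Ac: (-21/20)·(-10/63) = 1/6 ✓; 3 stages ⇒ order 3.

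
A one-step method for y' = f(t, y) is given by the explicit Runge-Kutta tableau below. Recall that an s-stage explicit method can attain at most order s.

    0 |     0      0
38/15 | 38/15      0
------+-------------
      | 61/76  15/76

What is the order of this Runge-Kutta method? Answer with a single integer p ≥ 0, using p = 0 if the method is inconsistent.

2

b = (61/76, 15/76)
c = (0, 38/15)
Σ b_i: 61/76·1 + 15/76·1 = 1 ✓
b·c: 15/76·38/15 = 1/2 ✓; 2 stages ⇒ order 2.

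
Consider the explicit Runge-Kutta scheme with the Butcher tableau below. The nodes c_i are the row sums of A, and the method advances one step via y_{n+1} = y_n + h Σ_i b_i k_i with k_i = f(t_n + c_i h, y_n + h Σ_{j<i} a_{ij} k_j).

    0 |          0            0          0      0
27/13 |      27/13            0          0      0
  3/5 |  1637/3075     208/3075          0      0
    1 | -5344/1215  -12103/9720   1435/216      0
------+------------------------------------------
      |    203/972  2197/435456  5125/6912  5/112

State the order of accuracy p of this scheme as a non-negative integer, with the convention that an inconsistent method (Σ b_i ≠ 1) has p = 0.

b = (203/972, 2197/435456, 5125/6912, 5/112)
c = (0, 27/13, 3/5, 1)
Ac = (0, 0, 144/1025, 7/5)
Σ b_i: 203/972·1 + 2197/435456·1 + 5125/6912·1 + 5/112·1 = 1 ✓
b·c: 2197/435456·27/13 + 5125/6912·3/5 + 5/112·1 = 1/2 ✓
b·c²: 2197/435456·729/169 + 5125/6912·9/25 + 5/112·1 = 1/3 ✓
b·Ac: 5125/6912·144/1025 + 5/112·7/5 = 1/6 ✓
b·c³: 2197/435456·19683/2197 + 5125/6912·27/125 + 5/112·1 = 1/4 ✓
b·(c∘Ac): 5125/6912·432/5125 + 5/112·7/5 = 1/8 ✓
b·Ac²: 5125/6912·3888/13325 + 5/112·(-581/195) = 1/12 ✓
b·A²c: 5/112·14/15 = 1/24 ✓; 4 stages ⇒ order 4.

4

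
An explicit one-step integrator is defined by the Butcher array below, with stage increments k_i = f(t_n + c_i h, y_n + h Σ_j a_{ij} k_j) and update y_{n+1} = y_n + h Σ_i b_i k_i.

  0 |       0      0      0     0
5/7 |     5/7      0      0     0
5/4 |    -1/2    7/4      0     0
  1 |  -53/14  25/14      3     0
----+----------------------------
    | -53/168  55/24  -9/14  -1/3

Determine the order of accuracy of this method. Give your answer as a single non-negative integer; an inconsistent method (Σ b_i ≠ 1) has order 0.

2

b = (-53/168, 55/24, -9/14, -1/3)
c = (0, 5/7, 5/4, 1)
Ac = (0, 0, 5/4, 985/196)
Σ b_i: (-53/168)·1 + 55/24·1 + (-9/14)·1 + (-1/3)·1 = 1 ✓
b·c: 55/24·5/7 + (-9/14)·5/4 + (-1/3)·1 = 1/2 ✓
b·c²: 55/24·25/49 + (-9/14)·25/16 + (-1/3)·1 = -793/4704 ≠ 1/3 ⇒ order 2.
b·Ac: (-9/14)·5/4 + (-1/3)·985/196 = -2915/1176 ≠ 1/6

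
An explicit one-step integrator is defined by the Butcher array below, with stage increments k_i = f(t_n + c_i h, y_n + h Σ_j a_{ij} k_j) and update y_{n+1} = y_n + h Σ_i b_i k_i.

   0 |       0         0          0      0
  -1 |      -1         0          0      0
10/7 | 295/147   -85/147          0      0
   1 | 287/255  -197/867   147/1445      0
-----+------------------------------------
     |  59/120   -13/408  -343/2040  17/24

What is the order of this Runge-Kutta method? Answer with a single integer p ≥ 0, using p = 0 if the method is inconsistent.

b = (59/120, -13/408, -343/2040, 17/24)
c = (0, -1, 10/7, 1)
Ac = (0, 0, 85/147, 19/51)
Σ b_i: 59/120·1 + (-13/408)·1 + (-343/2040)·1 + 17/24·1 = 1 ✓
b·c: (-13/408)·(-1) + (-343/2040)·10/7 + 17/24·1 = 1/2 ✓
b·c²: (-13/408)·1 + (-343/2040)·100/49 + 17/24·1 = 1/3 ✓
b·Ac: (-343/2040)·85/147 + 17/24·19/51 = 1/6 ✓
b·c³: (-13/408)·(-1) + (-343/2040)·1000/343 + 17/24·1 = 1/4 ✓
b·(c∘Ac): (-343/2040)·850/1029 + 17/24·19/51 = 1/8 ✓
b·Ac²: (-343/2040)·(-85/147) + 17/24·(-1/51) = 1/12 ✓
b·A²c: 17/24·1/17 = 1/24 ✓; 4 stages ⇒ order 4.

4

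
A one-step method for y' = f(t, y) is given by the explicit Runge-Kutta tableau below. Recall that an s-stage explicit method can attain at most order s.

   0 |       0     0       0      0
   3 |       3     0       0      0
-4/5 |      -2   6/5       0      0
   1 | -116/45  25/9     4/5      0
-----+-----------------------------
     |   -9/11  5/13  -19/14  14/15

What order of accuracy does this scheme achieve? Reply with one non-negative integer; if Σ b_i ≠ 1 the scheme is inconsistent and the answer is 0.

0

b = (-9/11, 5/13, -19/14, 14/15)
c = (0, 3, -4/5, 1)
Ac = (0, 0, 18/5, 577/75)
Σ b_i: (-9/11)·1 + 5/13·1 + (-19/14)·1 + 14/15·1 = -25747/30030 ≠ 1 ⇒ order 0.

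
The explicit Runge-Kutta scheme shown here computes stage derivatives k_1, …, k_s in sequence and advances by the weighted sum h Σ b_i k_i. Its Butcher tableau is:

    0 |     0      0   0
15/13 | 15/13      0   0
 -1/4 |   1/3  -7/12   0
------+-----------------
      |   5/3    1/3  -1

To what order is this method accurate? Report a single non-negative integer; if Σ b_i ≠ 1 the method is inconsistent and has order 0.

b = (5/3, 1/3, -1)
c = (0, 15/13, -1/4)
Ac = (0, 0, -35/52)
Σ b_i: 5/3·1 + 1/3·1 + (-1)·1 = 1 ✓
b·c: 1/3·15/13 + (-1)·(-1/4) = 33/52 ≠ 1/2 ⇒ order 1.

1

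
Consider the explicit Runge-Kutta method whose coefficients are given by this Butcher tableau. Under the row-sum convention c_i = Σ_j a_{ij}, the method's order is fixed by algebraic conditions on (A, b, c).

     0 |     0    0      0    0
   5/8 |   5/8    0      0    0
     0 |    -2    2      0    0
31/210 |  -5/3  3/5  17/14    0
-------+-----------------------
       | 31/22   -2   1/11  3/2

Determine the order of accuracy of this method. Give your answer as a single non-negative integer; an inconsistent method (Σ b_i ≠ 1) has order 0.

b = (31/22, -2, 1/11, 3/2)
c = (0, 5/8, 0, 31/210)
Ac = (0, 0, 5/4, 3/8)
Σ b_i: 31/22·1 + (-2)·1 + 1/11·1 + 3/2·1 = 1 ✓
b·c: (-2)·5/8 + 3/2·31/210 = -36/35 ≠ 1/2 ⇒ order 1.

1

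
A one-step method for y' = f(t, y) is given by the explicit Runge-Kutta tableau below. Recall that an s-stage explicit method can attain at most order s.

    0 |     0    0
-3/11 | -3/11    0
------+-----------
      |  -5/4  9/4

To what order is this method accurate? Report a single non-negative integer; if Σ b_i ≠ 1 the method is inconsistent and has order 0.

1

b = (-5/4, 9/4)
c = (0, -3/11)
Σ b_i: (-5/4)·1 + 9/4·1 = 1 ✓
b·c: 9/4·(-3/11) = -27/44 ≠ 1/2 ⇒ order 1.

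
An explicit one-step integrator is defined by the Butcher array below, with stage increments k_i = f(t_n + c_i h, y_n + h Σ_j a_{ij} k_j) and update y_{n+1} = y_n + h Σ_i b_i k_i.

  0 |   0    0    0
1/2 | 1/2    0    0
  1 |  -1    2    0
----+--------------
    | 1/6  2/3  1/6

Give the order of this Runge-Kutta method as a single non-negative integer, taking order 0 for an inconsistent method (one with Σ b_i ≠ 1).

3

b = (1/6, 2/3, 1/6)
c = (0, 1/2, 1)
Ac = (0, 0, 1)
Σ b_i: 1/6·1 + 2/3·1 + 1/6·1 = 1 ✓
b·c: 2/3·1/2 + 1/6·1 = 1/2 ✓
b·c²: 2/3·1/4 + 1/6·1 = 1/3 ✓
b·Ac: 1/6·1 = 1/6 ✓; 3 stages ⇒ order 3.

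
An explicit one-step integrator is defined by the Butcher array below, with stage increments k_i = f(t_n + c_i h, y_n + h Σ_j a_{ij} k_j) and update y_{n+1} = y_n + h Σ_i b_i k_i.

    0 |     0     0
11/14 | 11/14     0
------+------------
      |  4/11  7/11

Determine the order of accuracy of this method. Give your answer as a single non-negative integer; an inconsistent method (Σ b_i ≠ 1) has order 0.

2

b = (4/11, 7/11)
c = (0, 11/14)
Σ b_i: 4/11·1 + 7/11·1 = 1 ✓
b·c: 7/11·11/14 = 1/2 ✓; 2 stages ⇒ order 2.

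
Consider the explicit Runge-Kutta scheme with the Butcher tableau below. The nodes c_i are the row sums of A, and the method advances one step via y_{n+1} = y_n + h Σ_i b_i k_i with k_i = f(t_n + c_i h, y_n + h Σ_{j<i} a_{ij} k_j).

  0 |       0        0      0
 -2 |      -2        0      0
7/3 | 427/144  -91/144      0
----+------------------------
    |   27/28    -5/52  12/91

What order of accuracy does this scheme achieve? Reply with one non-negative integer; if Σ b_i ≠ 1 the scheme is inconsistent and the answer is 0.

3

b = (27/28, -5/52, 12/91)
c = (0, -2, 7/3)
Ac = (0, 0, 91/72)
Σ b_i: 27/28·1 + (-5/52)·1 + 12/91·1 = 1 ✓
b·c: (-5/52)·(-2) + 12/91·7/3 = 1/2 ✓
b·c²: (-5/52)·4 + 12/91·49/9 = 1/3 ✓
b·Ac: 12/91·91/72 = 1/6 ✓; 3 stages ⇒ order 3.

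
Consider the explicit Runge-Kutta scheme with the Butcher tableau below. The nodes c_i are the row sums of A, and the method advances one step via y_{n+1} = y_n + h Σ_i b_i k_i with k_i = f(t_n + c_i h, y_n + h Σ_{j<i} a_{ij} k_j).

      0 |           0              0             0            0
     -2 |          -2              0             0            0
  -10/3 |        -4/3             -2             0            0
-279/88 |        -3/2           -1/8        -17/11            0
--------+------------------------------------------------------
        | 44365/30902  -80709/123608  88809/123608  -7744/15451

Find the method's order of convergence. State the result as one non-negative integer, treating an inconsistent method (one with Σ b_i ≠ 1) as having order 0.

b = (44365/30902, -80709/123608, 88809/123608, -7744/15451)
c = (0, -2, -10/3, -279/88)
Ac = (0, 0, 4, 713/132)
Σ b_i: 44365/30902·1 + (-80709/123608)·1 + 88809/123608·1 + (-7744/15451)·1 = 1 ✓
b·c: (-80709/123608)·(-2) + 88809/123608·(-10/3) + (-7744/15451)·(-279/88) = 1/2 ✓
b·c²: (-80709/123608)·4 + 88809/123608·100/9 + (-7744/15451)·77841/7744 = 1/3 ✓
b·Ac: 88809/123608·4 + (-7744/15451)·713/132 = 1/6 ✓
b·c³: (-80709/123608)·(-8) + 88809/123608·(-1000/27) + (-7744/15451)·(-21717639/681472) = -66252721/12237192 ≠ 1/4 ⇒ order 3.
b·(c∘Ac): 88809/123608·(-40/3) + (-7744/15451)·(-66309/3872) = -15397/15451 ≠ 1/8
b·Ac²: 88809/123608·(-8) + (-7744/15451)·(-3499/198) = 432367/139059 ≠ 1/12
b·A²c: (-7744/15451)·(-68/11) = 47872/15451 ≠ 1/24

3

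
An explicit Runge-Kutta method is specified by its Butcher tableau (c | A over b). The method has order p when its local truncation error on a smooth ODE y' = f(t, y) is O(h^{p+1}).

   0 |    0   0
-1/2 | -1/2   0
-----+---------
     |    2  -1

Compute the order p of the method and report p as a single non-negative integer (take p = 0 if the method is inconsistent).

2

b = (2, -1)
c = (0, -1/2)
Σ b_i: 2·1 + (-1)·1 = 1 ✓
b·c: (-1)·(-1/2) = 1/2 ✓; 2 stages ⇒ order 2.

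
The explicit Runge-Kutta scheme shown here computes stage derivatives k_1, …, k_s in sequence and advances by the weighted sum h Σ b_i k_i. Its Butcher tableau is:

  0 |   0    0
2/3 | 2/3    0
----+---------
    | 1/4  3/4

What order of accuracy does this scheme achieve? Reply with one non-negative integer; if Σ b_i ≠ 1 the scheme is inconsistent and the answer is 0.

b = (1/4, 3/4)
c = (0, 2/3)
Σ b_i: 1/4·1 + 3/4·1 = 1 ✓
b·c: 3/4·2/3 = 1/2 ✓; 2 stages ⇒ order 2.

2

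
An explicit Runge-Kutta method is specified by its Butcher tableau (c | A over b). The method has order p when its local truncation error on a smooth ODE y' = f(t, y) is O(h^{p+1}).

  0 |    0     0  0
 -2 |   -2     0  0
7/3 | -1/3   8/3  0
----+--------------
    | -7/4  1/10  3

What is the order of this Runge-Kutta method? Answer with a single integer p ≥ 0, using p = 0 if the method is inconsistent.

0

b = (-7/4, 1/10, 3)
c = (0, -2, 7/3)
Ac = (0, 0, -16/3)
Σ b_i: (-7/4)·1 + 1/10·1 + 3·1 = 27/20 ≠ 1 ⇒ order 0.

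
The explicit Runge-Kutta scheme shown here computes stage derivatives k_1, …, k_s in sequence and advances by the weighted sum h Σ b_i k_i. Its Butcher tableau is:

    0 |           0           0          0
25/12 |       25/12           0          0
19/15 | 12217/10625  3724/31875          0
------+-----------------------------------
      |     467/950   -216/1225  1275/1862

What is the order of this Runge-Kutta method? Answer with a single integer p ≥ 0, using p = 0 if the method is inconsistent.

3

b = (467/950, -216/1225, 1275/1862)
c = (0, 25/12, 19/15)
Ac = (0, 0, 931/3825)
Σ b_i: 467/950·1 + (-216/1225)·1 + 1275/1862·1 = 1 ✓
b·c: (-216/1225)·25/12 + 1275/1862·19/15 = 1/2 ✓
b·c²: (-216/1225)·625/144 + 1275/1862·361/225 = 1/3 ✓
b·Ac: 1275/1862·931/3825 = 1/6 ✓; 3 stages ⇒ order 3.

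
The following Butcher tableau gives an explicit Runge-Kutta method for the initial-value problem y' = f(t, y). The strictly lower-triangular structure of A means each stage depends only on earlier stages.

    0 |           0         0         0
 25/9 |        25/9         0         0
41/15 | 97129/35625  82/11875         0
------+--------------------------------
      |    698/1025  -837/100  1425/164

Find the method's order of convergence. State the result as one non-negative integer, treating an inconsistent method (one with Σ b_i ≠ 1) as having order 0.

b = (698/1025, -837/100, 1425/164)
c = (0, 25/9, 41/15)
Ac = (0, 0, 82/4275)
Σ b_i: 698/1025·1 + (-837/100)·1 + 1425/164·1 = 1 ✓
b·c: (-837/100)·25/9 + 1425/164·41/15 = 1/2 ✓
b·c²: (-837/100)·625/81 + 1425/164·1681/225 = 1/3 ✓
b·Ac: 1425/164·82/4275 = 1/6 ✓; 3 stages ⇒ order 3.

3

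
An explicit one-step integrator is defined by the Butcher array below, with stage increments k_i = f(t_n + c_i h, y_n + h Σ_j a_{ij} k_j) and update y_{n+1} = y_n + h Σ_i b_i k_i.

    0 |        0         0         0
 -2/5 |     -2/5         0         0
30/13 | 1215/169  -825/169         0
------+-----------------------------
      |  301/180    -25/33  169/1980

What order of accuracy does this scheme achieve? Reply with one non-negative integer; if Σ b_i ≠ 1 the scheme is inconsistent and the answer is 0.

3

b = (301/180, -25/33, 169/1980)
c = (0, -2/5, 30/13)
Ac = (0, 0, 330/169)
Σ b_i: 301/180·1 + (-25/33)·1 + 169/1980·1 = 1 ✓
b·c: (-25/33)·(-2/5) + 169/1980·30/13 = 1/2 ✓
b·c²: (-25/33)·4/25 + 169/1980·900/169 = 1/3 ✓
b·Ac: 169/1980·330/169 = 1/6 ✓; 3 stages ⇒ order 3.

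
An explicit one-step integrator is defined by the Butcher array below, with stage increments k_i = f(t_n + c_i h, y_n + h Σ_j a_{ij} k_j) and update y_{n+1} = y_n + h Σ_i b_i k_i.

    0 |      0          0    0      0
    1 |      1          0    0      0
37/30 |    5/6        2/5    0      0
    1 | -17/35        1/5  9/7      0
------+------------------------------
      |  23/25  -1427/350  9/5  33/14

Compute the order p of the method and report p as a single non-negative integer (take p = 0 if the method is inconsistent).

b = (23/25, -1427/350, 9/5, 33/14)
c = (0, 1, 37/30, 1)
Ac = (0, 0, 2/5, 25/14)
Σ b_i: 23/25·1 + (-1427/350)·1 + 9/5·1 + 33/14·1 = 1 ✓
b·c: (-1427/350)·1 + 9/5·37/30 + 33/14·1 = 1/2 ✓
b·c²: (-1427/350)·1 + 9/5·1369/900 + 33/14·1 = 509/500 ≠ 1/3 ⇒ order 2.
b·Ac: 9/5·2/5 + 33/14·25/14 = 24153/4900 ≠ 1/6

2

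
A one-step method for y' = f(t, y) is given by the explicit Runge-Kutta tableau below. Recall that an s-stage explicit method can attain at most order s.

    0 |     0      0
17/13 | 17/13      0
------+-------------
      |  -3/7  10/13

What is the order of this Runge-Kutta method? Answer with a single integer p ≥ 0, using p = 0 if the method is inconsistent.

b = (-3/7, 10/13)
c = (0, 17/13)
Σ b_i: (-3/7)·1 + 10/13·1 = 31/91 ≠ 1 ⇒ order 0.

0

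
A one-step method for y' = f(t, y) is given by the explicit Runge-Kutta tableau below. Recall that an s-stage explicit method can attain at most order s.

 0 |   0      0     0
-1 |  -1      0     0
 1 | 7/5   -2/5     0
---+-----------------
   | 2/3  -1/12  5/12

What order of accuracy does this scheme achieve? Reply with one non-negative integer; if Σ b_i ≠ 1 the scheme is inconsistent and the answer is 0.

b = (2/3, -1/12, 5/12)
c = (0, -1, 1)
Ac = (0, 0, 2/5)
Σ b_i: 2/3·1 + (-1/12)·1 + 5/12·1 = 1 ✓
b·c: (-1/12)·(-1) + 5/12·1 = 1/2 ✓
b·c²: (-1/12)·1 + 5/12·1 = 1/3 ✓
b·Ac: 5/12·2/5 = 1/6 ✓; 3 stages ⇒ order 3.

3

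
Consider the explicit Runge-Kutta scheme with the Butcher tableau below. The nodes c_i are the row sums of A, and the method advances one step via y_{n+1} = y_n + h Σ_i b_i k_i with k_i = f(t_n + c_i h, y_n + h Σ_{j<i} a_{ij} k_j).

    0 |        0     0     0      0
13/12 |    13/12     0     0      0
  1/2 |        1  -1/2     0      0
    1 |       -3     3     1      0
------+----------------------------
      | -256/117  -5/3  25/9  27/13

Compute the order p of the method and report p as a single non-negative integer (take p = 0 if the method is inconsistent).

1

b = (-256/117, -5/3, 25/9, 27/13)
c = (0, 13/12, 1/2, 1)
Ac = (0, 0, -13/24, 15/4)
Σ b_i: (-256/117)·1 + (-5/3)·1 + 25/9·1 + 27/13·1 = 1 ✓
b·c: (-5/3)·13/12 + 25/9·1/2 + 27/13·1 = 259/156 ≠ 1/2 ⇒ order 1.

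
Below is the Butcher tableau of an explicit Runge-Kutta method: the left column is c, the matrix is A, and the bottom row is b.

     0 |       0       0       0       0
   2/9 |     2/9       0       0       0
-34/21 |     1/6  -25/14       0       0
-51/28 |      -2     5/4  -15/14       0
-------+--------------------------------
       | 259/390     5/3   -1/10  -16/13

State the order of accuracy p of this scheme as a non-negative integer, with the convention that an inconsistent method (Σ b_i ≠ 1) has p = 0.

b = (259/390, 5/3, -1/10, -16/13)
c = (0, 2/9, -34/21, -51/28)
Ac = (0, 0, -25/63, 1775/882)
Σ b_i: 259/390·1 + 5/3·1 + (-1/10)·1 + (-16/13)·1 = 1 ✓
b·c: 5/3·2/9 + (-1/10)·(-34/21) + (-16/13)·(-51/28) = 34079/12285 ≠ 1/2 ⇒ order 1.

1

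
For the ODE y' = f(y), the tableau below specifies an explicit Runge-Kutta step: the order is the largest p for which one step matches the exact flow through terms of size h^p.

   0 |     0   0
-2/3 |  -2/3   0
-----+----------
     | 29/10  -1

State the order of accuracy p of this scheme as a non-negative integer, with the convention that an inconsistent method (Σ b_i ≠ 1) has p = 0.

b = (29/10, -1)
c = (0, -2/3)
Σ b_i: 29/10·1 + (-1)·1 = 19/10 ≠ 1 ⇒ order 0.

0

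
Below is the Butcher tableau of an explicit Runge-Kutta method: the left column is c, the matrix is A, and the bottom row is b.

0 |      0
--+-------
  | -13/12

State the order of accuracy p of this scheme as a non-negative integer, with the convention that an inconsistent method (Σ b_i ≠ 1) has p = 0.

0

b = (-13/12)
c = (0)
Σ b_i: (-13/12)·1 = -13/12 ≠ 1 ⇒ order 0.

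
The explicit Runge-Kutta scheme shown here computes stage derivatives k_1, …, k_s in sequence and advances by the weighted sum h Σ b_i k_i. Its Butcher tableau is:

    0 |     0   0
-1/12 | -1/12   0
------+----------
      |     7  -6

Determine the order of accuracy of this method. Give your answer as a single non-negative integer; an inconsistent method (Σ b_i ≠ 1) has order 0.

2

b = (7, -6)
c = (0, -1/12)
Σ b_i: 7·1 + (-6)·1 = 1 ✓
b·c: (-6)·(-1/12) = 1/2 ✓; 2 stages ⇒ order 2.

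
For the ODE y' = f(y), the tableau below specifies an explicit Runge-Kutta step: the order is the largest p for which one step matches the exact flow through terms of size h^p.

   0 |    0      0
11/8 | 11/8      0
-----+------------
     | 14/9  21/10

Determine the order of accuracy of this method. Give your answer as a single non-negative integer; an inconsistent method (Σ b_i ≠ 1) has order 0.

0

b = (14/9, 21/10)
c = (0, 11/8)
Σ b_i: 14/9·1 + 21/10·1 = 329/90 ≠ 1 ⇒ order 0.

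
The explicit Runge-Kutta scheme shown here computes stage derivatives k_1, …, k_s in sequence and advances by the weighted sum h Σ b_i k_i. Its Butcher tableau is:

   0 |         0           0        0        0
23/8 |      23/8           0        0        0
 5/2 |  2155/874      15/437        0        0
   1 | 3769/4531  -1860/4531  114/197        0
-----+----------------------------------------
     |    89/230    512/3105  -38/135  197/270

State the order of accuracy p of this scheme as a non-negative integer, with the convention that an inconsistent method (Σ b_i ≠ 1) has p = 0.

b = (89/230, 512/3105, -38/135, 197/270)
c = (0, 23/8, 5/2, 1)
Ac = (0, 0, 15/152, 105/394)
Σ b_i: 89/230·1 + 512/3105·1 + (-38/135)·1 + 197/270·1 = 1 ✓
b·c: 512/3105·23/8 + (-38/135)·5/2 + 197/270·1 = 1/2 ✓
b·c²: 512/3105·529/64 + (-38/135)·25/4 + 197/270·1 = 1/3 ✓
b·Ac: (-38/135)·15/152 + 197/270·105/394 = 1/6 ✓
b·c³: 512/3105·12167/512 + (-38/135)·125/8 + 197/270·1 = 1/4 ✓
b·(c∘Ac): (-38/135)·75/304 + 197/270·105/394 = 1/8 ✓
b·Ac²: (-38/135)·345/1216 + 197/270·705/3152 = 1/12 ✓
b·A²c: 197/270·45/788 = 1/24 ✓; 4 stages ⇒ order 4.

4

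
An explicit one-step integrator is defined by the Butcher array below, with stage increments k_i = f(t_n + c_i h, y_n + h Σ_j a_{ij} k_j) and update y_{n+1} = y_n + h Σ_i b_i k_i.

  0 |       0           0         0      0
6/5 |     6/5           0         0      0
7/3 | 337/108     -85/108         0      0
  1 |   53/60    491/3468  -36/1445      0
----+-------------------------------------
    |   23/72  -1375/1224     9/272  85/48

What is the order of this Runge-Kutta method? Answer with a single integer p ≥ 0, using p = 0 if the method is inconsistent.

b = (23/72, -1375/1224, 9/272, 85/48)
c = (0, 6/5, 7/3, 1)
Ac = (0, 0, -17/18, 19/170)
Σ b_i: 23/72·1 + (-1375/1224)·1 + 9/272·1 + 85/48·1 = 1 ✓
b·c: (-1375/1224)·6/5 + 9/272·7/3 + 85/48·1 = 1/2 ✓
b·c²: (-1375/1224)·36/25 + 9/272·49/9 + 85/48·1 = 1/3 ✓
b·Ac: 9/272·(-17/18) + 85/48·19/170 = 1/6 ✓
b·c³: (-1375/1224)·216/125 + 9/272·343/27 + 85/48·1 = 1/4 ✓
b·(c∘Ac): 9/272·(-119/54) + 85/48·19/170 = 1/8 ✓
b·Ac²: 9/272·(-17/15) + 85/48·29/425 = 1/12 ✓
b·A²c: 85/48·2/85 = 1/24 ✓; 4 stages ⇒ order 4.

4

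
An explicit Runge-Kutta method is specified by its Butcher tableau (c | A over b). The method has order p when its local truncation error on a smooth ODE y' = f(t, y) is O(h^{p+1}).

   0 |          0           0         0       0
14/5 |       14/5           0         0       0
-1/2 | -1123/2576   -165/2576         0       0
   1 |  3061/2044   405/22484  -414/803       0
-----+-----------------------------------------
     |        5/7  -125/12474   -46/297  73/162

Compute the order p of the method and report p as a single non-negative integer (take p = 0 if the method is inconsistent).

b = (5/7, -125/12474, -46/297, 73/162)
c = (0, 14/5, -1/2, 1)
Ac = (0, 0, -33/184, 45/146)
Σ b_i: 5/7·1 + (-125/12474)·1 + (-46/297)·1 + 73/162·1 = 1 ✓
b·c: (-125/12474)·14/5 + (-46/297)·(-1/2) + 73/162·1 = 1/2 ✓
b·c²: (-125/12474)·196/25 + (-46/297)·1/4 + 73/162·1 = 1/3 ✓
b·Ac: (-46/297)·(-33/184) + 73/162·45/146 = 1/6 ✓
b·c³: (-125/12474)·2744/125 + (-46/297)·(-1/8) + 73/162·1 = 1/4 ✓
b·(c∘Ac): (-46/297)·33/368 + 73/162·45/146 = 1/8 ✓
b·Ac²: (-46/297)·(-231/460) + 73/162·9/730 = 1/12 ✓
b·A²c: 73/162·27/292 = 1/24 ✓; 4 stages ⇒ order 4.

4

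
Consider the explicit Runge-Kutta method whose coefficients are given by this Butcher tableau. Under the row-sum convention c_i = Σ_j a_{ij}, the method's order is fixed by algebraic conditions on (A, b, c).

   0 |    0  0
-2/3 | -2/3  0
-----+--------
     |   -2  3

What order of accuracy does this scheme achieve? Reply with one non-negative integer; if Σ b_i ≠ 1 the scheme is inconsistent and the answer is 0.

1

b = (-2, 3)
c = (0, -2/3)
Σ b_i: (-2)·1 + 3·1 = 1 ✓
b·c: 3·(-2/3) = -2 ≠ 1/2 ⇒ order 1.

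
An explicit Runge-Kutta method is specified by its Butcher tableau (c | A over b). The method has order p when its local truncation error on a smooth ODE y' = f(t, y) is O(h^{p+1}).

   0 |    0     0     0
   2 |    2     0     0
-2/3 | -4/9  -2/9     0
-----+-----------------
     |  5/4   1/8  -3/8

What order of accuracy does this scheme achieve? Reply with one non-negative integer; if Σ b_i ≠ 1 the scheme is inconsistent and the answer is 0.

3

b = (5/4, 1/8, -3/8)
c = (0, 2, -2/3)
Ac = (0, 0, -4/9)
Σ b_i: 5/4·1 + 1/8·1 + (-3/8)·1 = 1 ✓
b·c: 1/8·2 + (-3/8)·(-2/3) = 1/2 ✓
b·c²: 1/8·4 + (-3/8)·4/9 = 1/3 ✓
b·Ac: (-3/8)·(-4/9) = 1/6 ✓; 3 stages ⇒ order 3.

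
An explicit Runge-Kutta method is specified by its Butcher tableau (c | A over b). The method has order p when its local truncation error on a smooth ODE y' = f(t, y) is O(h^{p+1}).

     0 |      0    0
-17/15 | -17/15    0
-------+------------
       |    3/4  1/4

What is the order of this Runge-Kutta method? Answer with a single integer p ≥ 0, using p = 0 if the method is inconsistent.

b = (3/4, 1/4)
c = (0, -17/15)
Σ b_i: 3/4·1 + 1/4·1 = 1 ✓
b·c: 1/4·(-17/15) = -17/60 ≠ 1/2 ⇒ order 1.

1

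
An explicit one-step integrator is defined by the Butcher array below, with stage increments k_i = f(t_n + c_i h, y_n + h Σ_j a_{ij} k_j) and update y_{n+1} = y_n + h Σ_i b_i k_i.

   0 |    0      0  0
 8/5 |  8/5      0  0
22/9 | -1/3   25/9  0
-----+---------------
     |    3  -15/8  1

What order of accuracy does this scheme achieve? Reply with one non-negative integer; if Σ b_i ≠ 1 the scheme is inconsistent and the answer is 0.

b = (3, -15/8, 1)
c = (0, 8/5, 22/9)
Ac = (0, 0, 40/9)
Σ b_i: 3·1 + (-15/8)·1 + 1·1 = 17/8 ≠ 1 ⇒ order 0.

0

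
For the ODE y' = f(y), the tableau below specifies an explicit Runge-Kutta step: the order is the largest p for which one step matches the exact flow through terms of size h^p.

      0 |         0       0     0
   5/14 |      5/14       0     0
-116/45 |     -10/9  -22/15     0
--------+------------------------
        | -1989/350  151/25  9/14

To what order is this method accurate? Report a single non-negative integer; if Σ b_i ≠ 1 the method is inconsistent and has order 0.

b = (-1989/350, 151/25, 9/14)
c = (0, 5/14, -116/45)
Ac = (0, 0, -11/21)
Σ b_i: (-1989/350)·1 + 151/25·1 + 9/14·1 = 1 ✓
b·c: 151/25·5/14 + 9/14·(-116/45) = 1/2 ✓
b·c²: 151/25·25/196 + 9/14·13456/2025 = 222359/44100 ≠ 1/3 ⇒ order 2.
b·Ac: 9/14·(-11/21) = -33/98 ≠ 1/6

2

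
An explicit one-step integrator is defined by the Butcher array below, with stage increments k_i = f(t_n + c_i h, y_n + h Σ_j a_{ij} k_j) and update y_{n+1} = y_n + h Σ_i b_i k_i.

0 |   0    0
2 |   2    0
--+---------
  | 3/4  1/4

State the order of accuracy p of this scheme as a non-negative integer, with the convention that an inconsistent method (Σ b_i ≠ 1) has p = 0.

2

b = (3/4, 1/4)
c = (0, 2)
Σ b_i: 3/4·1 + 1/4·1 = 1 ✓
b·c: 1/4·2 = 1/2 ✓; 2 stages ⇒ order 2.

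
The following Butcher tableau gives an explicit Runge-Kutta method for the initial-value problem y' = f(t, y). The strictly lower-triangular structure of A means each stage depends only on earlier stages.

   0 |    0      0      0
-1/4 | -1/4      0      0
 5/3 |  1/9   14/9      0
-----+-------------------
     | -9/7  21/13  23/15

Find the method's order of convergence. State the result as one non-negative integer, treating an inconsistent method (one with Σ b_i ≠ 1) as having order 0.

0

b = (-9/7, 21/13, 23/15)
c = (0, -1/4, 5/3)
Ac = (0, 0, -7/18)
Σ b_i: (-9/7)·1 + 21/13·1 + 23/15·1 = 2543/1365 ≠ 1 ⇒ order 0.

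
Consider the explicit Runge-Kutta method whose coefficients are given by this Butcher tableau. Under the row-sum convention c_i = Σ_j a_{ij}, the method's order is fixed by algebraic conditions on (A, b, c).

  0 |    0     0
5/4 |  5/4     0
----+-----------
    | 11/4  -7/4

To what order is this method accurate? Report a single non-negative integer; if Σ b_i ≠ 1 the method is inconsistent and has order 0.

1

b = (11/4, -7/4)
c = (0, 5/4)
Σ b_i: 11/4·1 + (-7/4)·1 = 1 ✓
b·c: (-7/4)·5/4 = -35/16 ≠ 1/2 ⇒ order 1.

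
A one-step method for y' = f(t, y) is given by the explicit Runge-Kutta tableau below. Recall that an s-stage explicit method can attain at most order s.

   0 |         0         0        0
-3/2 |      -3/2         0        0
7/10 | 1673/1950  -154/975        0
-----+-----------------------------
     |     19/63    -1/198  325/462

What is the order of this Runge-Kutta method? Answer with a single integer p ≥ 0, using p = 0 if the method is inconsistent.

b = (19/63, -1/198, 325/462)
c = (0, -3/2, 7/10)
Ac = (0, 0, 77/325)
Σ b_i: 19/63·1 + (-1/198)·1 + 325/462·1 = 1 ✓
b·c: (-1/198)·(-3/2) + 325/462·7/10 = 1/2 ✓
b·c²: (-1/198)·9/4 + 325/462·49/100 = 1/3 ✓
b·Ac: 325/462·77/325 = 1/6 ✓; 3 stages ⇒ order 3.

3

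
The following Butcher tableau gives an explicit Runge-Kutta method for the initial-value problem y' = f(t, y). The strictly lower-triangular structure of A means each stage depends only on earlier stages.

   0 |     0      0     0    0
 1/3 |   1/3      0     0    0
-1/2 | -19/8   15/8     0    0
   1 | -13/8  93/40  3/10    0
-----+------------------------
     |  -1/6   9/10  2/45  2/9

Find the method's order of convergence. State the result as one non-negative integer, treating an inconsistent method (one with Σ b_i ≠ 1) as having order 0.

b = (-1/6, 9/10, 2/45, 2/9)
c = (0, 1/3, -1/2, 1)
Ac = (0, 0, 5/8, 5/8)
Σ b_i: (-1/6)·1 + 9/10·1 + 2/45·1 + 2/9·1 = 1 ✓
b·c: 9/10·1/3 + 2/45·(-1/2) + 2/9·1 = 1/2 ✓
b·c²: 9/10·1/9 + 2/45·1/4 + 2/9·1 = 1/3 ✓
b·Ac: 2/45·5/8 + 2/9·5/8 = 1/6 ✓
b·c³: 9/10·1/27 + 2/45·(-1/8) + 2/9·1 = 1/4 ✓
b·(c∘Ac): 2/45·(-5/16) + 2/9·5/8 = 1/8 ✓
b·Ac²: 2/45·5/24 + 2/9·1/3 = 1/12 ✓
b·A²c: 2/9·3/16 = 1/24 ✓; 4 stages ⇒ order 4.

4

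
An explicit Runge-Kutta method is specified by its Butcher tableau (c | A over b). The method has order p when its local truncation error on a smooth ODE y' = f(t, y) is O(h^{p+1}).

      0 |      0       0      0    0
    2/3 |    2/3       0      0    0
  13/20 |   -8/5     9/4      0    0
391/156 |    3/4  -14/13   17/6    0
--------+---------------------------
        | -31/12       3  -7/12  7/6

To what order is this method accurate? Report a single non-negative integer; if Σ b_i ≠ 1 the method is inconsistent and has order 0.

b = (-31/12, 3, -7/12, 7/6)
c = (0, 2/3, 13/20, 391/156)
Ac = (0, 0, 3/2, 1753/1560)
Σ b_i: (-31/12)·1 + 3·1 + (-7/12)·1 + 7/6·1 = 1 ✓
b·c: 3·2/3 + (-7/12)·13/20 + 7/6·391/156 = 42541/9360 ≠ 1/2 ⇒ order 1.

1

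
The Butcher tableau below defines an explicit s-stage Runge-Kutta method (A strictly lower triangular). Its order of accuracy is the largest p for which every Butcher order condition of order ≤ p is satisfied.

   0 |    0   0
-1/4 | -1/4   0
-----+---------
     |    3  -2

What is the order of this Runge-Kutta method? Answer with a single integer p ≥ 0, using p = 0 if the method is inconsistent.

2

b = (3, -2)
c = (0, -1/4)
Σ b_i: 3·1 + (-2)·1 = 1 ✓
b·c: (-2)·(-1/4) = 1/2 ✓; 2 stages ⇒ order 2.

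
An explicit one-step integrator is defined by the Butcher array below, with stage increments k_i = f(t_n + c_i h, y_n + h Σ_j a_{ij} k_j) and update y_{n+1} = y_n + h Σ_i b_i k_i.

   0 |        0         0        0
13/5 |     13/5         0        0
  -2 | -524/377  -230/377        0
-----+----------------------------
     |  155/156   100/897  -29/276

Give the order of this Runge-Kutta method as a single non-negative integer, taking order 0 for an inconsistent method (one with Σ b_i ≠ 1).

b = (155/156, 100/897, -29/276)
c = (0, 13/5, -2)
Ac = (0, 0, -46/29)
Σ b_i: 155/156·1 + 100/897·1 + (-29/276)·1 = 1 ✓
b·c: 100/897·13/5 + (-29/276)·(-2) = 1/2 ✓
b·c²: 100/897·169/25 + (-29/276)·4 = 1/3 ✓
b·Ac: (-29/276)·(-46/29) = 1/6 ✓; 3 stages ⇒ order 3.

3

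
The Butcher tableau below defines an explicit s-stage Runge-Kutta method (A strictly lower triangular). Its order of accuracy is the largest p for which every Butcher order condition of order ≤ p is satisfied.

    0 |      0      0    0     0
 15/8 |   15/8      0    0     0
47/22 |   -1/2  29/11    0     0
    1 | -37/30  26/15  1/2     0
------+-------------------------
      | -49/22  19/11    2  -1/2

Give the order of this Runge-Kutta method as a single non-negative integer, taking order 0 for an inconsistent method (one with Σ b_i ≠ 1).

b = (-49/22, 19/11, 2, -1/2)
c = (0, 15/8, 47/22, 1)
Ac = (0, 0, 435/88, 95/22)
Σ b_i: (-49/22)·1 + 19/11·1 + 2·1 + (-1/2)·1 = 1 ✓
b·c: 19/11·15/8 + 2·47/22 + (-1/2)·1 = 617/88 ≠ 1/2 ⇒ order 1.

1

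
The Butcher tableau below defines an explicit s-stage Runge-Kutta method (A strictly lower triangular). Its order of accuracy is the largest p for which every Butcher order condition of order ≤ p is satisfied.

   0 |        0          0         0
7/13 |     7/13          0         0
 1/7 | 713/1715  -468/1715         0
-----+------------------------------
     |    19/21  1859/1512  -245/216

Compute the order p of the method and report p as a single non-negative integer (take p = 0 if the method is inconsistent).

b = (19/21, 1859/1512, -245/216)
c = (0, 7/13, 1/7)
Ac = (0, 0, -36/245)
Σ b_i: 19/21·1 + 1859/1512·1 + (-245/216)·1 = 1 ✓
b·c: 1859/1512·7/13 + (-245/216)·1/7 = 1/2 ✓
b·c²: 1859/1512·49/169 + (-245/216)·1/49 = 1/3 ✓
b·Ac: (-245/216)·(-36/245) = 1/6 ✓; 3 stages ⇒ order 3.

3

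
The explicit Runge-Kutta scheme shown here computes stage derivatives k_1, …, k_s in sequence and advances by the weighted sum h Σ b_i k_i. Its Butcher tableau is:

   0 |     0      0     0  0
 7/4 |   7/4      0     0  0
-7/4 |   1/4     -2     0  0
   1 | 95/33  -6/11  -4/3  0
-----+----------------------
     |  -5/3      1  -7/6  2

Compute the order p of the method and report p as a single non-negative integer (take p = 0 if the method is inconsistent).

0

b = (-5/3, 1, -7/6, 2)
c = (0, 7/4, -7/4, 1)
Ac = (0, 0, -7/2, 91/66)
Σ b_i: (-5/3)·1 + 1·1 + (-7/6)·1 + 2·1 = 1/6 ≠ 1 ⇒ order 0.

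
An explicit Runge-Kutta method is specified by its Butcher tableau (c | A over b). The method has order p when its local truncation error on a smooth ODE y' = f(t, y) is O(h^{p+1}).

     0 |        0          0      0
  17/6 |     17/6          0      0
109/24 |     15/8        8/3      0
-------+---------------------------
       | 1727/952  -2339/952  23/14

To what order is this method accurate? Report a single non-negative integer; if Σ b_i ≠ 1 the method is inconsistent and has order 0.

b = (1727/952, -2339/952, 23/14)
c = (0, 17/6, 109/24)
Ac = (0, 0, 68/9)
Σ b_i: 1727/952·1 + (-2339/952)·1 + 23/14·1 = 1 ✓
b·c: (-2339/952)·17/6 + 23/14·109/24 = 1/2 ✓
b·c²: (-2339/952)·289/36 + 23/14·11881/576 = 114211/8064 ≠ 1/3 ⇒ order 2.
b·Ac: 23/14·68/9 = 782/63 ≠ 1/6

2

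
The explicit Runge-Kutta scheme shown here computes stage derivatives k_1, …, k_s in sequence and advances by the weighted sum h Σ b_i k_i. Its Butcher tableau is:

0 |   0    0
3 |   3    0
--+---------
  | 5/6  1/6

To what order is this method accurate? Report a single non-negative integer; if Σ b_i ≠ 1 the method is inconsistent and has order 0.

b = (5/6, 1/6)
c = (0, 3)
Σ b_i: 5/6·1 + 1/6·1 = 1 ✓
b·c: 1/6·3 = 1/2 ✓; 2 stages ⇒ order 2.

2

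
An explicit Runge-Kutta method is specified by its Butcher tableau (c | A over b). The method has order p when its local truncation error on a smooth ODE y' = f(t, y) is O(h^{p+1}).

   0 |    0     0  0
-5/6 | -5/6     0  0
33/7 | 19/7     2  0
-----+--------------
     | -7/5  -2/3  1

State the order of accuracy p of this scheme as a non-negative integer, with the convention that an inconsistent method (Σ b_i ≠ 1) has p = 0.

0

b = (-7/5, -2/3, 1)
c = (0, -5/6, 33/7)
Ac = (0, 0, -5/3)
Σ b_i: (-7/5)·1 + (-2/3)·1 + 1·1 = -16/15 ≠ 1 ⇒ order 0.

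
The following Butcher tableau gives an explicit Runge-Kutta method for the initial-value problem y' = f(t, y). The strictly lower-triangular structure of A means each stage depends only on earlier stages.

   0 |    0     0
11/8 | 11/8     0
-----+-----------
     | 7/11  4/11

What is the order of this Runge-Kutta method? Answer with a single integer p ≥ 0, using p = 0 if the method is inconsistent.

b = (7/11, 4/11)
c = (0, 11/8)
Σ b_i: 7/11·1 + 4/11·1 = 1 ✓
b·c: 4/11·11/8 = 1/2 ✓; 2 stages ⇒ order 2.

2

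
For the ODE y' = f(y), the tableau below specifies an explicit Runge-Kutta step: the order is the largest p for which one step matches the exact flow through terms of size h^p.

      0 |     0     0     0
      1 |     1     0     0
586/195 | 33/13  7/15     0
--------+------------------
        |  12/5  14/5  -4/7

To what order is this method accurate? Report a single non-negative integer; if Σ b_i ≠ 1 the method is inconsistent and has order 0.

b = (12/5, 14/5, -4/7)
c = (0, 1, 586/195)
Ac = (0, 0, 7/15)
Σ b_i: 12/5·1 + 14/5·1 + (-4/7)·1 = 162/35 ≠ 1 ⇒ order 0.

0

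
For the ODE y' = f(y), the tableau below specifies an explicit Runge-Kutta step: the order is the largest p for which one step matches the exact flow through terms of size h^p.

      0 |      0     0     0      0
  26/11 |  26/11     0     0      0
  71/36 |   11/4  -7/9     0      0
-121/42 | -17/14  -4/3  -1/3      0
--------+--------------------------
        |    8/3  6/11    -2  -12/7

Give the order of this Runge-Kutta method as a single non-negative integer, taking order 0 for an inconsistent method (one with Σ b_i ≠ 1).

0

b = (8/3, 6/11, -2, -12/7)
c = (0, 26/11, 71/36, -121/42)
Ac = (0, 0, -182/99, -4525/1188)
Σ b_i: 8/3·1 + 6/11·1 + (-2)·1 + (-12/7)·1 = -116/231 ≠ 1 ⇒ order 0.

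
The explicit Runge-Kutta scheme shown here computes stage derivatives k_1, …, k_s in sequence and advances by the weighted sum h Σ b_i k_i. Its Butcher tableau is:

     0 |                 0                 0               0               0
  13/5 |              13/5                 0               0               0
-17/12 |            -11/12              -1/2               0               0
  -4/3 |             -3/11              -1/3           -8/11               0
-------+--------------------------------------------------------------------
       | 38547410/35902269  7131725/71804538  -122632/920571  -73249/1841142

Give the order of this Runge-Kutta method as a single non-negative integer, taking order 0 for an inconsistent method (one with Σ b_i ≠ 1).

b = (38547410/35902269, 7131725/71804538, -122632/920571, -73249/1841142)
c = (0, 13/5, -17/12, -4/3)
Ac = (0, 0, -13/10, 9/55)
Σ b_i: 38547410/35902269·1 + 7131725/71804538·1 + (-122632/920571)·1 + (-73249/1841142)·1 = 1 ✓
b·c: 7131725/71804538·13/5 + (-122632/920571)·(-17/12) + (-73249/1841142)·(-4/3) = 1/2 ✓
b·c²: 7131725/71804538·169/25 + (-122632/920571)·289/144 + (-73249/1841142)·16/9 = 1/3 ✓
b·Ac: (-122632/920571)·(-13/10) + (-73249/1841142)·9/55 = 1/6 ✓
b·c³: 7131725/71804538·2197/125 + (-122632/920571)·(-4913/1728) + (-73249/1841142)·(-64/27) = 2205892201/994216680 ≠ 1/4 ⇒ order 3.
b·(c∘Ac): (-122632/920571)·221/120 + (-73249/1841142)·(-12/55) = -3267847/13808565 ≠ 1/8
b·Ac²: (-122632/920571)·(-169/50) + (-73249/1841142)·(-18379/4950) = 99086461/165702780 ≠ 1/12
b·A²c: (-73249/1841142)·52/55 = -173134/4602855 ≠ 1/24

3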